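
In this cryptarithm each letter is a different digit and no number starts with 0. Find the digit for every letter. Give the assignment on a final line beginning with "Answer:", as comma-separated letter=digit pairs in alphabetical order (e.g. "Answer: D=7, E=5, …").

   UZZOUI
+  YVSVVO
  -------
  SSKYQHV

Step 1. [col 1: I + O ≡ V (mod 10)] O=9 is one option consistent with column 1 (I + O ≡ V (mod 10), carry-in 0) — take it, so O=9.
Step 2. [col 1: I + O ≡ V (mod 10)] I=5 is one option consistent with column 1 (I + O ≡ V (mod 10), carry-in 0) — take it, so I=5.
Step 3. [col 1: I + O ≡ V (mod 10)] column 1: given I=5, O=9, carry-in 0, and digits 5,9 already taken and all letters distinct, I+O≡V (mod 10) forces V=4 ⇒ V=4.
Step 4. [col 2: U + V ≡ H (mod 10)] no forcing yet in column 2 (carry-in 1); U=2 is free and consistent — try it ⇒ U=2.
Step 5. [col 2: U + V ≡ H (mod 10)] from column 2 (U=2, V=4, carry-in 1, digits 2,4,5,9 already taken and all letters distinct): H must equal 7. So H=7.
Step 6. [S] adding two 6-digit numbers gives at most 6+1 digits, and here it does — S is that final carry and must be 1. So S=1.
Step 7. [col 3: O + V ≡ Q (mod 10)] column 3 reads O+V+carry(0)=Q with O=9, V=4; with digits 1,2,4,5,7,9 already taken and all letters distinct, the only value for Q is 3 ⇒ Q=3.
Step 8. [col 4: Z + S ≡ Y (mod 10)] several values work for Z in column 4 (Z + S ≡ Y (mod 10), carry-in 1); try Z=6, so Z=6.
Step 9. [col 4: Z + S ≡ Y (mod 10)] in column 4 we have Z+S≡Y with carry-in 1; given Z=6, S=1 and digits 1,2,3,4,5,6,7,9 already taken and all letters distinct, that pins Y to 8. So Y=8.
Step 10. [col 5: Z + V ≡ K (mod 10)] column 5 reads Z+V+carry(0)=K with Z=6, V=4; with digits 1,2,3,4,5,6,7,8,9 already taken and all letters distinct, the only value for K is 0. So K=0.

Answer: H=7, I=5, K=0, O=9, Q=3, S=1, U=2, V=4, Y=8, Z=6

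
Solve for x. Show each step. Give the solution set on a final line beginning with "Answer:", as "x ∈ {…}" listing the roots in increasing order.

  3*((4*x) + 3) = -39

Step 1. [3*((4*x) + 3) = -39] 3 out front; divide by 3 ⇒ div: (4*x) + 3 = -13.
Step 2. [(4*x) + 3 = -13] peel the +3: subtract 3 from each side, so sub: 4*x = -16.
Step 3. [4*x = -16] divide by the outer 4 ⇒ div: x = -4.

Answer: x ∈ {-4}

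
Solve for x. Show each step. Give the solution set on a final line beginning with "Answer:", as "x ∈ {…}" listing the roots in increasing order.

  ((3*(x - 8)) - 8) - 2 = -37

Step 1. [((3*(x - 8)) - 8) - 2 = -37] peel the -2: add 2 from each side. So sub: (3*(x - 8)) - 8 = -35.
Step 2. [(3*(x - 8)) - 8 = -35] 8 comes off first (add 8). So sub: 3*(x - 8) = -27.
Step 3. [3*(x - 8) = -27] 3 out front; divide by 3, so div: x - 8 = -9.
Step 4. [x - 8 = -9] 8 comes off first (add 8) ⇒ sub: x = -1.

Answer: x ∈ {-1}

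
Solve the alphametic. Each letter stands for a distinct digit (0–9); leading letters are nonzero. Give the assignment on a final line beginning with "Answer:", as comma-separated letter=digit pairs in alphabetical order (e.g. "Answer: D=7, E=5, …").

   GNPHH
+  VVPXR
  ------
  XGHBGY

Step 1. [col 1: H + R ≡ Y (mod 10)] no forcing yet in column 1 (carry-in 0); Y=3 is free and consistent — try it. So Y=3.
Step 2. [col 1: H + R ≡ Y (mod 10)] column 1 (H + R ≡ Y (mod 10), carry-in 0) doesn't pin H yet; pick H=5 and continue. So H=5.
Step 3. [col 1: H + R ≡ Y (mod 10)] column 1: given H=5, Y=3, carry-in 0, and digits 3,5 already taken and all letters distinct, H+R≡Y (mod 10) forces R=8, so R=8.
Step 4. [col 2: H + X ≡ G (mod 10)] column 2 (H + X ≡ G (mod 10), carry-in 1) doesn't pin X yet; pick X=1 and continue, so X=1.
Step 5. [col 2: H + X ≡ G (mod 10)] from column 2 (H=5, X=1, carry-in 1, digits 1,3,5,8 already taken and all letters distinct): G must equal 7. So G=7.
Step 6. [col 3: P + P ≡ B (mod 10)] column 3 (P + P ≡ B (mod 10), carry-in 0) doesn't pin P yet; pick P=2 and continue, so P=2.
Step 7. [col 3: P + P ≡ B (mod 10)] column 3 reads P+P+carry(0)=B with P=2; with digits 1,2,3,5,7,8 already taken and all letters distinct, the only value for B is 4 ⇒ B=4.
Step 8. [col 4: N + V ≡ H (mod 10)] several values work for V in column 4 (N + V ≡ H (mod 10), carry-in 0); try V=9, so V=9.
Step 9. [col 4: N + V ≡ H (mod 10)] column 4 reads N+V+carry(0)=H with V=9, H=5; with digits 1,2,3,4,5,7,8,9 already taken and all letters distinct, the only value for N is 6 ⇒ N=6.

Answer: B=4, G=7, H=5, N=6, P=2, R=8, V=9, X=1, Y=3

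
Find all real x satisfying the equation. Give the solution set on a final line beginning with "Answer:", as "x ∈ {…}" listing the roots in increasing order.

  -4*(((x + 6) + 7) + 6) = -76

Step 1. [-4*(((x + 6) + 7) + 6) = -76] -4·(inner) — divide through by -4, so div: ((x + 6) + 7) + 6 = 19.
Step 2. [((x + 6) + 7) + 6 = 19] subtract 6: x sits inside (… + 6). So sub: (x + 6) + 7 = 13.
Step 3. [(x + 6) + 7 = 13] 7 comes off first (subtract 7) ⇒ sub: x + 6 = 6.
Step 4. [x + 6 = 6] subtract 6: x sits inside (… + 6) ⇒ sub: x = 0.

Answer: x ∈ {0}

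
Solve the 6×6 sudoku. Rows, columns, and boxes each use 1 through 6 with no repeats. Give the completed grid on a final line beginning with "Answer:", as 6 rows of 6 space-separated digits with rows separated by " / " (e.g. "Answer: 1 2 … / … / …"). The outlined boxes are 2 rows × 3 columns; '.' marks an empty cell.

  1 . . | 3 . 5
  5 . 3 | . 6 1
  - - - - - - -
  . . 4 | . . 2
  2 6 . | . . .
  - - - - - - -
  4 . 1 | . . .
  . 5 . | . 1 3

Step 1. [r3c4∈{1,5,6}] row 3 places 6 nowhere but r3c4. So r3c4=6.
Step 2. [r3c5∈{3,5}] row 3 places 5 nowhere but r3c5 ⇒ r3c5=5.
Step 3. [r5c5∈{2}] r5c5 has the single candidate 2 ⇒ r5c5=2.
Step 4. [r1c5∈{4}] r1c5's peers cover all but 4 ⇒ r1c5=4.
Step 5. [r1c3∈{2,6}] 6 has one home in row 1: r1c3 ⇒ r1c3=6.
Step 6. [r4c6∈{4}] only 4 remains possible at r4c6. So r4c6=4.
Step 7. [r2c4∈{2}] r2c4 has the single candidate 2 ⇒ r2c4=2.
Step 8. [r3c2∈{1,3}] across row 3, 1 lands solely at r3c2, so r3c2=1.
Step 9. [r2c2∈{4}] only 4 remains possible at r2c2 ⇒ r2c2=4.
Step 10. [r5c6∈{6}] r5c6 is down to just 6 ⇒ r5c6=6.
Step 11. [r6c1∈{6}] nothing but 6 survives at r6c1. So r6c1=6.
Step 12. [r4c4∈{1}] nothing but 1 survives at r4c4. So r4c4=1.
Step 13. [r6c4∈{4}] r6c4 has the single candidate 4, so r6c4=4.
Step 14. [r4c3∈{5}] r4c3 is down to just 5 ⇒ r4c3=5.
Step 15. [r5c2∈{3}] nothing but 3 survives at r5c2 ⇒ r5c2=3.
Step 16. [r6c3∈{2}] only 2 remains possible at r6c3, so r6c3=2.
Step 17. [r4c5∈{3}] r4c5 has the single candidate 3, so r4c5=3.
Step 18. [r1c2∈{2}] r1c2's peers cover all but 2 ⇒ r1c2=2.
Step 19. [r5c4∈{5}] r5c4 has the single candidate 5 ⇒ r5c4=5.
Step 20. [r3c1∈{3}] nothing but 3 survives at r3c1 ⇒ r3c1=3.

Answer: 1 2 6 3 4 5 / 5 4 3 2 6 1 / 3 1 4 6 5 2 / 2 6 5 1 3 4 / 4 3 1 5 2 6 / 6 5 2 4 1 3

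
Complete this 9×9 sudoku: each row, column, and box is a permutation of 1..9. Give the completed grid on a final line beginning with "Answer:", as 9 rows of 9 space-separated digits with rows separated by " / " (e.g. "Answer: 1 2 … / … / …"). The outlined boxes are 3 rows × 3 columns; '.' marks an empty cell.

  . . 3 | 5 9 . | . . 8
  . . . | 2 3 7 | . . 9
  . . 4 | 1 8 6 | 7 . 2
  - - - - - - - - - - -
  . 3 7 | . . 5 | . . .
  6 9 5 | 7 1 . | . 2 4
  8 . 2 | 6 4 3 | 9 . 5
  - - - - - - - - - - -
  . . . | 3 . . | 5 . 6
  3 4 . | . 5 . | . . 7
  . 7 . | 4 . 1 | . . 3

Step 1. [r7c8∈{1,4,8,9}] 4 has one home in row 7: r7c8, so r7c8=4.
Step 2. [r8c3∈{1,6,8,9}] in row 8, 6 fits only at r8c3, so r8c3=6.
Step 3. [r6c2∈{1}] nothing but 1 survives at r6c2 ⇒ r6c2=1.
Step 4. [r3c2∈{5}] only 5 remains possible at r3c2. So r3c2=5.
Step 5. [r2c1∈{1}] r2c1 is down to just 1. So r2c1=1.
Step 6. [r5c6∈{8}] r5c6's peers cover all but 8 ⇒ r5c6=8.
Step 7. [r2c3∈{8}] only 8 remains possible at r2c3, so r2c3=8.
Step 8. [r9c3∈{9}] only 9 remains possible at r9c3. So r9c3=9.
Step 9. [r7c1∈{2}] r7c1 has the single candidate 2, so r7c1=2.
Step 10. [r9c8∈{8}] r9c8's peers cover all but 8. So r9c8=8.
Step 11. [r8c6∈{2,9}] col 6 places 2 nowhere but r8c6 ⇒ r8c6=2.
Step 12. [r2c2∈{6}] r2c2 is down to just 6, so r2c2=6.
Step 13. [r8c7∈{1}] nothing but 1 survives at r8c7, so r8c7=1.
Step 14. [r1c8∈{1,6}] in row 1, 1 fits only at r1c8 ⇒ r1c8=1.
Step 15. [r1c7∈{4,6}] in row 1, 6 fits only at r1c7 ⇒ r1c7=6.
Step 16. [r7c6∈{9}] only 9 remains possible at r7c6. So r7c6=9.
Step 17. [r4c8∈{6}] r4c8 has the single candidate 6 ⇒ r4c8=6.
Step 18. [r6c8∈{7}] r6c8's peers cover all but 7. So r6c8=7.
Step 19. [r4c4∈{9}] only 9 remains possible at r4c4, so r4c4=9.
Step 20. [r5c7∈{3}] r5c7 has the single candidate 3, so r5c7=3.
Step 21. [r9c1∈{5}] nothing but 5 survives at r9c1 ⇒ r9c1=5.
Step 22. [r2c7∈{4}] r2c7 has the single candidate 4 ⇒ r2c7=4.
Step 23. [r7c5∈{7}] r7c5 has the single candidate 7 ⇒ r7c5=7.
Step 24. [r1c6∈{4}] r1c6 is down to just 4. So r1c6=4.
Step 25. [r7c2∈{8}] r7c2 has the single candidate 8 ⇒ r7c2=8.
Step 26. [r4c1∈{4}] only 4 remains possible at r4c1. So r4c1=4.
Step 27. [r1c2∈{2}] only 2 remains possible at r1c2. So r1c2=2.
Step 28. [r8c8∈{9}] r8c8's peers cover all but 9. So r8c8=9.
Step 29. [r4c7∈{8}] nothing but 8 survives at r4c7 ⇒ r4c7=8.
Step 30. [r4c9∈{1}] r4c9's peers cover all but 1. So r4c9=1.
Step 31. [r9c5∈{6}] r9c5 has the single candidate 6 ⇒ r9c5=6.
Step 32. [r2c8∈{5}] only 5 remains possible at r2c8 ⇒ r2c8=5.
Step 33. [r8c4∈{8}] r8c4's peers cover all but 8 ⇒ r8c4=8.
Step 34. [r1c1∈{7}] only 7 remains possible at r1c1. So r1c1=7.
Step 35. [r4c5∈{2}] only 2 remains possible at r4c5 ⇒ r4c5=2.
Step 36. [r7c3∈{1}] r7c3's peers cover all but 1. So r7c3=1.
Step 37. [r3c8∈{3}] r3c8 has the single candidate 3, so r3c8=3.
Step 38. [r9c7∈{2}] r9c7 has the single candidate 2 ⇒ r9c7=2.
Step 39. [r3c1∈{9}] nothing but 9 survives at r3c1 ⇒ r3c1=9.

Answer: 7 2 3 5 9 4 6 1 8 / 1 6 8 2 3 7 4 5 9 / 9 5 4 1 8 6 7 3 2 / 4 3 7 9 2 5 8 6 1 / 6 9 5 7 1 8 3 2 4 / 8 1 2 6 4 3 9 7 5 / 2 8 1 3 7 9 5 4 6 / 3 4 6 8 5 2 1 9 7 / 5 7 9 4 6 1 2 8 3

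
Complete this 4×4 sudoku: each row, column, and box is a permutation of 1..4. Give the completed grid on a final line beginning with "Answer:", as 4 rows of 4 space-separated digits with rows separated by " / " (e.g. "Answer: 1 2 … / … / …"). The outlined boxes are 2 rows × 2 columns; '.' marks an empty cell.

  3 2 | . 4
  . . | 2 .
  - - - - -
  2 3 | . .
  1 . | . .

Step 1. [r2c2∈{1,4}] r2c2 is the only open cell in col 2 admitting 1 ⇒ r2c2=1.
Step 2. [r3c3∈{1,4}] row 3 places 4 nowhere but r3c3. So r3c3=4.
Step 3. [r2c4∈{3}] only 3 remains possible at r2c4. So r2c4=3.
Step 4. [r4c2∈{4}] r4c2's peers cover all but 4 ⇒ r4c2=4.
Step 5. [r1c3∈{1}] r1c3 has the single candidate 1, so r1c3=1.
Step 6. [r4c4∈{2}] r4c4's peers cover all but 2. So r4c4=2.
Step 7. [r4c3∈{3}] only 3 remains possible at r4c3, so r4c3=3.
Step 8. [r3c4∈{1}] r3c4 has the single candidate 1 ⇒ r3c4=1.
Step 9. [r2c1∈{4}] r2c1's peers cover all but 4, so r2c1=4.

Answer: 3 2 1 4 / 4 1 2 3 / 2 3 4 1 / 1 4 3 2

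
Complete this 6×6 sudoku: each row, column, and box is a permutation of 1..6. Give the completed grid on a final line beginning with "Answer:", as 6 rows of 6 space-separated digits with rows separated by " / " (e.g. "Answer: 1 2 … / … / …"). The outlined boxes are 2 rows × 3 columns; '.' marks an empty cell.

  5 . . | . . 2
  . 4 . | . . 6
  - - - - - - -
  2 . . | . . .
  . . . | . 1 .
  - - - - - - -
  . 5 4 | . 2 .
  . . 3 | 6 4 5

Step 1. [r1c5∈{3}] r1c5's peers cover all but 3 ⇒ r1c5=3.
Step 2. [r4c1∈{3,4,6}] 4 has one home in col 1: r4c1. So r4c1=4.
Step 3. [r4c6∈{3}] r4c6 is down to just 3, so r4c6=3.
Step 4. [r4c2∈{6}] nothing but 6 survives at r4c2. So r4c2=6.
Step 5. [r1c2∈{1}] r1c2 has the single candidate 1. So r1c2=1.
Step 6. [r5c6∈{1}] nothing but 1 survives at r5c6, so r5c6=1.
Step 7. [r2c5∈{5}] only 5 remains possible at r2c5. So r2c5=5.
Step 8. [r4c3∈{5}] only 5 remains possible at r4c3 ⇒ r4c3=5.
Step 9. [r1c4∈{4}] r1c4's peers cover all but 4, so r1c4=4.
Step 10. [r3c6∈{4}] r3c6 is down to just 4 ⇒ r3c6=4.
Step 11. [r6c1∈{1}] r6c1's peers cover all but 1, so r6c1=1.
Step 12. [r1c3∈{6}] r1c3 is down to just 6, so r1c3=6.
Step 13. [r5c4∈{3}] only 3 remains possible at r5c4. So r5c4=3.
Step 14. [r5c1∈{6}] nothing but 6 survives at r5c1 ⇒ r5c1=6.
Step 15. [r2c1∈{3}] nothing but 3 survives at r2c1. So r2c1=3.
Step 16. [r3c3∈{1}] nothing but 1 survives at r3c3 ⇒ r3c3=1.
Step 17. [r4c4∈{2}] nothing but 2 survives at r4c4. So r4c4=2.
Step 18. [r2c3∈{2}] only 2 remains possible at r2c3, so r2c3=2.
Step 19. [r3c2∈{3}] r3c2 is down to just 3. So r3c2=3.
Step 20. [r2c4∈{1}] r2c4 has the single candidate 1. So r2c4=1.
Step 21. [r6c2∈{2}] nothing but 2 survives at r6c2, so r6c2=2.
Step 22. [r3c4∈{5}] r3c4's peers cover all but 5 ⇒ r3c4=5.
Step 23. [r3c5∈{6}] r3c5 has the single candidate 6 ⇒ r3c5=6.

Answer: 5 1 6 4 3 2 / 3 4 2 1 5 6 / 2 3 1 5 6 4 / 4 6 5 2 1 3 / 6 5 4 3 2 1 / 1 2 3 6 4 5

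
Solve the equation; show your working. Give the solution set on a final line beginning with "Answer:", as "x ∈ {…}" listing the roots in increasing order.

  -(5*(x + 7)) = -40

Step 1. [-(5*(x + 7)) = -40] flip signs both sides. So neg: 5*(x + 7) = 40.
Step 2. [5*(x + 7) = 40] LHS = 5·(…); ÷5 both sides ⇒ div: x + 7 = 8.
Step 3. [x + 7 = 8] +7 is outermost — subtract 7 both sides. So sub: x = 1.

Answer: x ∈ {1}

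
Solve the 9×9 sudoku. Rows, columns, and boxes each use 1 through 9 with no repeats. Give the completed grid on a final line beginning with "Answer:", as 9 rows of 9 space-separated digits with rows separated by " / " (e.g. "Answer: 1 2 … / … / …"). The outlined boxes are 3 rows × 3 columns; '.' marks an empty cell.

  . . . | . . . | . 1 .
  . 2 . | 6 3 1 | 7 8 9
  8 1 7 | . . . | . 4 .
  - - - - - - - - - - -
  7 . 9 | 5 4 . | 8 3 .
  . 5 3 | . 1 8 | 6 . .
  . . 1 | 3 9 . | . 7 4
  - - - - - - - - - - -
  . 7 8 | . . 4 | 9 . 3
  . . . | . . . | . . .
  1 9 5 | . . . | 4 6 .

Step 1. [r8c3∈{2,4,6}] r8c3 is the only open cell in col 3 admitting 2, so r8c3=2.
Step 2. [r5c9∈{2}] only 2 remains possible at r5c9 ⇒ r5c9=2.
Step 3. [r1c4∈{2,4,7,8,9}] r1c4 is the only open cell in col 4 admitting 4. So r1c4=4.
Step 4. [r8c8∈{5}] r8c8 is down to just 5. So r8c8=5.
Step 5. [r4c2∈{6}] nothing but 6 survives at r4c2, so r4c2=6.
Step 6. [r1c5∈{2,5,7,8}] 8 has one home in row 1: r1c5, so r1c5=8.
Step 7. [r1c6∈{2,5,7,9}] r1c6 is the only open cell in row 1 admitting 7. So r1c6=7.
Step 8. [r3c6∈{2,5,9}] 5 has one home in col 6: r3c6. So r3c6=5.
Step 9. [r3c5∈{2}] only 2 remains possible at r3c5. So r3c5=2.
Step 10. [r9c5∈{7}] r9c5 is down to just 7 ⇒ r9c5=7.
Step 11. [r1c1∈{3,5,6,9}] in row 1, 9 fits only at r1c1, so r1c1=9.
Step 12. [r8c1∈{3,4,6}] 3 has one home in col 1: r8c1, so r8c1=3.
Step 13. [r8c5∈{6}] r8c5's peers cover all but 6 ⇒ r8c5=6.
Step 14. [r4c6∈{2}] nothing but 2 survives at r4c6 ⇒ r4c6=2.
Step 15. [r1c7∈{2,3,5}] in row 1, 2 fits only at r1c7. So r1c7=2.
Step 16. [r9c9∈{8}] r9c9's peers cover all but 8, so r9c9=8.
Step 17. [r8c7∈{1}] r8c7's peers cover all but 1 ⇒ r8c7=1.
Step 18. [r1c9∈{5,6}] 5 has one home in row 1: r1c9, so r1c9=5.
Step 19. [r7c8∈{2}] r7c8 has the single candidate 2 ⇒ r7c8=2.
Step 20. [r8c4∈{8,9}] across row 8, 8 lands solely at r8c4 ⇒ r8c4=8.
Step 21. [r2c3∈{4}] r2c3 is down to just 4, so r2c3=4.
Step 22. [r1c2∈{3}] r1c2's peers cover all but 3 ⇒ r1c2=3.
Step 23. [r9c6∈{3}] nothing but 3 survives at r9c6, so r9c6=3.
Step 24. [r6c2∈{8}] r6c2 is down to just 8, so r6c2=8.
Step 25. [r8c9∈{7}] r8c9's peers cover all but 7. So r8c9=7.
Step 26. [r5c4∈{7}] r5c4's peers cover all but 7. So r5c4=7.
Step 27. [r7c5∈{5}] nothing but 5 survives at r7c5, so r7c5=5.
Step 28. [r5c8∈{9}] r5c8's peers cover all but 9. So r5c8=9.
Step 29. [r5c1∈{4}] r5c1 is down to just 4. So r5c1=4.
Step 30. [r4c9∈{1}] only 1 remains possible at r4c9, so r4c9=1.
Step 31. [r3c7∈{3}] only 3 remains possible at r3c7. So r3c7=3.
Step 32. [r1c3∈{6}] r1c3 has the single candidate 6, so r1c3=6.
Step 33. [r6c1∈{2}] r6c1 is down to just 2, so r6c1=2.
Step 34. [r2c1∈{5}] r2c1 has the single candidate 5. So r2c1=5.
Step 35. [r9c4∈{2}] nothing but 2 survives at r9c4, so r9c4=2.
Step 36. [r7c1∈{6}] r7c1 is down to just 6 ⇒ r7c1=6.
Step 37. [r3c9∈{6}] nothing but 6 survives at r3c9, so r3c9=6.
Step 38. [r8c6∈{9}] r8c6 is down to just 9. So r8c6=9.
Step 39. [r6c7∈{5}] only 5 remains possible at r6c7, so r6c7=5.
Step 40. [r6c6∈{6}] r6c6 is down to just 6, so r6c6=6.
Step 41. [r8c2∈{4}] r8c2's peers cover all but 4, so r8c2=4.
Step 42. [r7c4∈{1}] only 1 remains possible at r7c4. So r7c4=1.
Step 43. [r3c4∈{9}] r3c4 is down to just 9, so r3c4=9.

Answer: 9 3 6 4 8 7 2 1 5 / 5 2 4 6 3 1 7 8 9 / 8 1 7 9 2 5 3 4 6 / 7 6 9 5 4 2 8 3 1 / 4 5 3 7 1 8 6 9 2 / 2 8 1 3 9 6 5 7 4 / 6 7 8 1 5 4 9 2 3 / 3 4 2 8 6 9 1 5 7 / 1 9 5 2 7 3 4 6 8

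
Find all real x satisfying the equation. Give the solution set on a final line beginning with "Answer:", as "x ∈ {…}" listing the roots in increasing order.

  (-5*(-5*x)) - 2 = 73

Step 1. [(-5*(-5*x)) - 2 = 73] the outer -2 inverts by adding 2, so sub: -5*(-5*x) = 75.
Step 2. [-5*(-5*x) = 75] -5·(inner) — divide through by -5. So div: -5*x = -15.
Step 3. [-5*x = -15] LHS = -5·(…); ÷-5 both sides ⇒ div: x = 3.

Answer: x ∈ {3}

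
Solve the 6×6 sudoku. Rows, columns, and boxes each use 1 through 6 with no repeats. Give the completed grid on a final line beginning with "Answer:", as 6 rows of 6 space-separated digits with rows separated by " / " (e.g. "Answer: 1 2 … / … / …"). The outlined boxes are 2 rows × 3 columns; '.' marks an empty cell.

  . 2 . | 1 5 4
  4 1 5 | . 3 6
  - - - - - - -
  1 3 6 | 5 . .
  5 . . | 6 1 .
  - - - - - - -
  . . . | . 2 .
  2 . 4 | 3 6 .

Step 1. [r1c3∈{3}] r1c3's peers cover all but 3, so r1c3=3.
Step 2. [r6c2∈{5}] r6c2's peers cover all but 5. So r6c2=5.
Step 3. [r4c6∈{2,3}] across row 4, 3 lands solely at r4c6. So r4c6=3.
Step 4. [r5c3∈{1}] r5c3 has the single candidate 1 ⇒ r5c3=1.
Step 5. [r1c1∈{6}] r1c1's peers cover all but 6 ⇒ r1c1=6.
Step 6. [r4c2∈{4}] r4c2 is down to just 4. So r4c2=4.
Step 7. [r2c4∈{2}] r2c4's peers cover all but 2. So r2c4=2.
Step 8. [r5c2∈{6}] nothing but 6 survives at r5c2, so r5c2=6.
Step 9. [r3c6∈{2}] only 2 remains possible at r3c6, so r3c6=2.
Step 10. [r5c6∈{5}] r5c6 is down to just 5, so r5c6=5.
Step 11. [r5c1∈{3}] only 3 remains possible at r5c1. So r5c1=3.
Step 12. [r4c3∈{2}] only 2 remains possible at r4c3. So r4c3=2.
Step 13. [r3c5∈{4}] only 4 remains possible at r3c5. So r3c5=4.
Step 14. [r6c6∈{1}] r6c6 is down to just 1, so r6c6=1.
Step 15. [r5c4∈{4}] nothing but 4 survives at r5c4 ⇒ r5c4=4.

Answer: 6 2 3 1 5 4 / 4 1 5 2 3 6 / 1 3 6 5 4 2 / 5 4 2 6 1 3 / 3 6 1 4 2 5 / 2 5 4 3 6 1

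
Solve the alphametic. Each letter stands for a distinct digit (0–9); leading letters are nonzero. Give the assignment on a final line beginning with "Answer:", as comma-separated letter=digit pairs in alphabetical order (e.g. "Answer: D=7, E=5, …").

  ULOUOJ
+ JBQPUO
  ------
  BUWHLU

Step 1. [col 1: J + O ≡ U (mod 10)] O=1 is one option consistent with column 1 (J + O ≡ U (mod 10), carry-in 0) — take it, so O=1.
Step 2. [col 1: J + O ≡ U (mod 10)] J=3 is one option consistent with column 1 (J + O ≡ U (mod 10), carry-in 0) — take it. So J=3.
Step 3. [col 1: J + O ≡ U (mod 10)] column 1: given J=3, O=1, carry-in 0, and digits 1,3 already taken and all letters distinct, J+O≡U (mod 10) forces U=4, so U=4.
Step 4. [col 2: O + U ≡ L (mod 10)] column 2 reads O+U+carry(0)=L with O=1, U=4; with digits 1,3,4 already taken and all letters distinct, the only value for L is 5 ⇒ L=5.
Step 5. [col 3: U + P ≡ H (mod 10)] no forcing yet in column 3 (carry-in 0); P=2 is free and consistent — try it ⇒ P=2.
Step 6. [col 3: U + P ≡ H (mod 10)] in column 3 we have U+P≡H with carry-in 0; given U=4, P=2 and digits 1,2,3,4,5 already taken and all letters distinct, that pins H to 6 ⇒ H=6.
Step 7. [col 4: O + Q ≡ W (mod 10)] W=0 is one option consistent with column 4 (O + Q ≡ W (mod 10), carry-in 0) — take it ⇒ W=0.
Step 8. [col 4: O + Q ≡ W (mod 10)] from column 4 (O=1, W=0, carry-in 0, digits 0,1,2,3,4,5,6 already taken and all letters distinct): Q must equal 9. So Q=9.
Step 9. [col 5: L + B ≡ U (mod 10)] column 5 reads L+B+carry(1)=U with L=5, U=4; with digits 0,1,2,3,4,5,6,9 already taken and all letters distinct, the only value for B is 8. So B=8.

Answer: B=8, H=6, J=3, L=5, O=1, P=2, Q=9, U=4, W=0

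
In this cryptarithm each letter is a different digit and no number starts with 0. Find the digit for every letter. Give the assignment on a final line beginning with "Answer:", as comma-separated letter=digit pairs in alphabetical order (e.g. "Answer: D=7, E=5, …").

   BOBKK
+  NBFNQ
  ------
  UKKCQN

Step 1. [col 1: K + Q ≡ N (mod 10)] column 1 (K + Q ≡ N (mod 10), carry-in 0) doesn't pin N yet; pick N=8 and continue. So N=8.
Step 2. [col 1: K + Q ≡ N (mod 10)] several values work for K in column 1 (K + Q ≡ N (mod 10), carry-in 0); try K=5, so K=5.
Step 3. [col 1: K + Q ≡ N (mod 10)] column 1 reads K+Q+carry(0)=N with K=5, N=8; with digits 5,8 already taken and all letters distinct, the only value for Q is 3, so Q=3.
Step 4. [col 3: B + F ≡ C (mod 10)] no forcing yet in column 3 (carry-in 1); C=7 is free and consistent — try it ⇒ C=7.
Step 5. [U] the sum has 6 digits but both addends have 5; that extra leading digit U is the final carry, namely 1, so U=1.
Step 6. [col 3: B + F ≡ C (mod 10)] B=6 is one option consistent with column 3 (B + F ≡ C (mod 10), carry-in 1) — take it, so B=6.
Step 7. [col 3: B + F ≡ C (mod 10)] from column 3 (B=6, C=7, carry-in 1, digits 1,3,5,6,7,8 already taken and all letters distinct): F must equal 0, so F=0.
Step 8. [col 4: O + B ≡ K (mod 10)] in column 4 we have O+B≡K with carry-in 0; given B=6, K=5 and digits 0,1,3,5,6,7,8 already taken and all letters distinct, that pins O to 9. So O=9.

Answer: B=6, C=7, F=0, K=5, N=8, O=9, Q=3, U=1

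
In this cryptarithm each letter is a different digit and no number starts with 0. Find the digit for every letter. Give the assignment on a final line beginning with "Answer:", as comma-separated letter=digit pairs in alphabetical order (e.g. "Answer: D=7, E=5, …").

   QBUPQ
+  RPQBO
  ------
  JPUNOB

Step 1. [col 1: Q + O ≡ B (mod 10)] column 1 (Q + O ≡ B (mod 10), carry-in 0) doesn't pin B yet; pick B=8 and continue, so B=8.
Step 2. [col 1: Q + O ≡ B (mod 10)] O=2 is one option consistent with column 1 (Q + O ≡ B (mod 10), carry-in 0) — take it ⇒ O=2.
Step 3. [col 1: Q + O ≡ B (mod 10)] column 1: given O=2, B=8, carry-in 0, and digits 2,8 already taken and all letters distinct, Q+O≡B (mod 10) forces Q=6, so Q=6.
Step 4. [col 2: P + B ≡ O (mod 10)] from column 2 (B=8, O=2, carry-in 0, digits 2,6,8 already taken and all letters distinct): P must equal 4 ⇒ P=4.
Step 5. [J] J is the leading digit of a 6-digit sum of two 5-digit numbers; the final carry is exactly 1, so J=1.
Step 6. [col 3: U + Q ≡ N (mod 10)] several values work for U in column 3 (U + Q ≡ N (mod 10), carry-in 1); try U=3, so U=3.
Step 7. [col 3: U + Q ≡ N (mod 10)] in column 3 we have U+Q≡N with carry-in 1; given U=3, Q=6 and digits 1,2,3,4,6,8 already taken and all letters distinct, that pins N to 0. So N=0.
Step 8. [col 5: Q + R ≡ P (mod 10)] column 5 reads Q+R+carry(1)=P with Q=6, P=4; with digits 0,1,2,3,4,6,8 already taken and all letters distinct, the only value for R is 7. So R=7.

Answer: B=8, J=1, N=0, O=2, P=4, Q=6, R=7, U=3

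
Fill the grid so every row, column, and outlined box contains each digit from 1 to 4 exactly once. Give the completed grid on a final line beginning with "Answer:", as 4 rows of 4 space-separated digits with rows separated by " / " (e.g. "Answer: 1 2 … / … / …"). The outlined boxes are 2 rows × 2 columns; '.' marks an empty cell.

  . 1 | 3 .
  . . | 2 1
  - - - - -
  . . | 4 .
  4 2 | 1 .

Step 1. [r3c2∈{3}] r3c2's peers cover all but 3 ⇒ r3c2=3.
Step 2. [r2c1∈{3}] r2c1 has the single candidate 3 ⇒ r2c1=3.
Step 3. [r3c1∈{1}] r3c1 is down to just 1, so r3c1=1.
Step 4. [r1c4∈{4}] r1c4 has the single candidate 4 ⇒ r1c4=4.
Step 5. [r4c4∈{3}] only 3 remains possible at r4c4. So r4c4=3.
Step 6. [r1c1∈{2}] r1c1 has the single candidate 2. So r1c1=2.
Step 7. [r2c2∈{4}] nothing but 4 survives at r2c2, so r2c2=4.
Step 8. [r3c4∈{2}] only 2 remains possible at r3c4, so r3c4=2.

Answer: 2 1 3 4 / 3 4 2 1 / 1 3 4 2 / 4 2 1 3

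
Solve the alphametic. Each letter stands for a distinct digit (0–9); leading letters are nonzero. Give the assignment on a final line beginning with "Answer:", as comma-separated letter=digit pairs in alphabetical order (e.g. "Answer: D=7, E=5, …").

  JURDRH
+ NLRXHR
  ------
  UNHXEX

Step 1. [col 1: H + R ≡ X (mod 10)] column 1 (H + R ≡ X (mod 10), carry-in 0) doesn't pin X yet; pick X=0 and continue ⇒ X=0.
Step 2. [col 1: H + R ≡ X (mod 10)] R=3 is one option consistent with column 1 (H + R ≡ X (mod 10), carry-in 0) — take it. So R=3.
Step 3. [col 1: H + R ≡ X (mod 10)] from column 1 (R=3, X=0, carry-in 0, digits 0,3 already taken and all letters distinct): H must equal 7, so H=7.
Step 4. [col 2: R + H ≡ E (mod 10)] column 2 reads R+H+carry(1)=E with R=3, H=7; with digits 0,3,7 already taken and all letters distinct, the only value for E is 1. So E=1.
Step 5. [col 3: D + X ≡ X (mod 10)] from column 3 (X=0, carry-in 1, digits 0,1,3,7 already taken and all letters distinct): D must equal 9 ⇒ D=9.
Step 6. [col 5: U + L ≡ N (mod 10)] no forcing yet in column 5 (carry-in 0); N=2 is free and consistent — try it. So N=2.
Step 7. [col 5: U + L ≡ N (mod 10)] column 5 (U + L ≡ N (mod 10), carry-in 0) doesn't pin U yet; pick U=8 and continue. So U=8.
Step 8. [col 5: U + L ≡ N (mod 10)] in column 5 we have U+L≡N with carry-in 0; given U=8, N=2 and digits 0,1,2,3,7,8,9 already taken and all letters distinct, that pins L to 4 ⇒ L=4.
Step 9. [col 6: J + N ≡ U (mod 10)] from column 6 (N=2, U=8, carry-in 1, digits 0,1,2,3,4,7,8,9 already taken and all letters distinct): J must equal 5 ⇒ J=5.

Answer: D=9, E=1, H=7, J=5, L=4, N=2, R=3, U=8, X=0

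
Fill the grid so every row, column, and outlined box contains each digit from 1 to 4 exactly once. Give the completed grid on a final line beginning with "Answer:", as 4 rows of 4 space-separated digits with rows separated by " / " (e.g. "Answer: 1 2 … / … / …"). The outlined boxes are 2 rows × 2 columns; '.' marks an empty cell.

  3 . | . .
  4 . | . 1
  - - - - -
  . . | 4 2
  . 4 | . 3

Step 1. [r2c2∈{2}] r2c2 is down to just 2 ⇒ r2c2=2.
Step 2. [r3c1∈{1}] only 1 remains possible at r3c1, so r3c1=1.
Step 3. [r4c3∈{1}] r4c3's peers cover all but 1. So r4c3=1.
Step 4. [r1c3∈{2}] r1c3 has the single candidate 2. So r1c3=2.
Step 5. [r1c2∈{1}] r1c2 has the single candidate 1 ⇒ r1c2=1.
Step 6. [r2c3∈{3}] r2c3 has the single candidate 3. So r2c3=3.
Step 7. [r3c2∈{3}] only 3 remains possible at r3c2, so r3c2=3.
Step 8. [r4c1∈{2}] r4c1 is down to just 2. So r4c1=2.
Step 9. [r1c4∈{4}] only 4 remains possible at r1c4. So r1c4=4.

Answer: 3 1 2 4 / 4 2 3 1 / 1 3 4 2 / 2 4 1 3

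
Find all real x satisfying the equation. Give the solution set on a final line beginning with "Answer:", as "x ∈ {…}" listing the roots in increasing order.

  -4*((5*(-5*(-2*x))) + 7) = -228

Step 1. [-4*((5*(-5*(-2*x))) + 7) = -228] divide by the outer -4 ⇒ div: (5*(-5*(-2*x))) + 7 = 57.
Step 2. [(5*(-5*(-2*x))) + 7 = 57] peel the +7: subtract 7 from each side. So sub: 5*(-5*(-2*x)) = 50.
Step 3. [5*(-5*(-2*x)) = 50] leading coefficient 5: divide by 5, so div: -5*(-2*x) = 10.
Step 4. [-5*(-2*x) = 10] leading coefficient -5: divide by -5 ⇒ div: -2*x = -2.
Step 5. [-2*x = -2] divide by the outer -2. So div: x = 1.

Answer: x ∈ {1}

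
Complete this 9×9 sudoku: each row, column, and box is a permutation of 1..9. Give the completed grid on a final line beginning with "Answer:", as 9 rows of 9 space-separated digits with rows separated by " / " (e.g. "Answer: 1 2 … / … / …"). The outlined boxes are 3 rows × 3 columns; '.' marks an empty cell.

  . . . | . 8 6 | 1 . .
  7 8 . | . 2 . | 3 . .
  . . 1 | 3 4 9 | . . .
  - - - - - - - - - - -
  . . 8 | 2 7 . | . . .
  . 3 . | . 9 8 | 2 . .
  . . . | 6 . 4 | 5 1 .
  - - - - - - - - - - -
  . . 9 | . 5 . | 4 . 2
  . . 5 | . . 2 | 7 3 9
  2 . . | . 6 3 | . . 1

Step 1. [r7c8∈{6,8}] 6 has one home in box 9: r7c8 ⇒ r7c8=6.
Step 2. [r1c4∈{5,7}] in box 2, 7 fits only at r1c4. So r1c4=7.
Step 3. [r8c5∈{1}] r8c5 has the single candidate 1, so r8c5=1.
Step 4. [r4c7∈{6,9}] in col 7, 9 fits only at r4c7. So r4c7=9.
Step 5. [r4c8∈{4}] r4c8 is down to just 4. So r4c8=4.
Step 6. [r3c7∈{6,8}] across col 7, 6 lands solely at r3c7 ⇒ r3c7=6.
Step 7. [r3c1∈{5}] only 5 remains possible at r3c1. So r3c1=5.
Step 8. [r3c2∈{2}] r3c2's peers cover all but 2, so r3c2=2.
Step 9. [r5c8∈{7}] r5c8 is down to just 7, so r5c8=7.
Step 10. [r5c4∈{1,5}] across row 5, 5 lands solely at r5c4. So r5c4=5.
Step 11. [r5c1∈{1,4,6}] across row 5, 1 lands solely at r5c1 ⇒ r5c1=1.
Step 12. [r5c3∈{4,6}] across row 5, 4 lands solely at r5c3, so r5c3=4.
Step 13. [r4c1∈{6}] r4c1 has the single candidate 6, so r4c1=6.
Step 14. [r9c8∈{5,8}] r9c8 is the only open cell in row 9 admitting 5. So r9c8=5.
Step 15. [r7c4∈{8}] only 8 remains possible at r7c4. So r7c4=8.
Step 16. [r8c4∈{4}] r8c4's peers cover all but 4 ⇒ r8c4=4.
Step 17. [r1c1∈{3,4,9}] r1c1 is the only open cell in col 1 admitting 4, so r1c1=4.
Step 18. [r9c3∈{7}] only 7 remains possible at r9c3. So r9c3=7.
Step 19. [r6c9∈{3,8}] across row 6, 8 lands solely at r6c9 ⇒ r6c9=8.
Step 20. [r1c2∈{9}] r1c2 is down to just 9, so r1c2=9.
Step 21. [r2c6∈{1,5}] r2c6 is the only open cell in col 6 admitting 5 ⇒ r2c6=5.
Step 22. [r2c9∈{4}] only 4 remains possible at r2c9 ⇒ r2c9=4.
Step 23. [r2c3∈{6}] r2c3's peers cover all but 6 ⇒ r2c3=6.
Step 24. [r2c4∈{1}] nothing but 1 survives at r2c4. So r2c4=1.
Step 25. [r4c6∈{1}] only 1 remains possible at r4c6 ⇒ r4c6=1.
Step 26. [r8c2∈{6}] r8c2 has the single candidate 6 ⇒ r8c2=6.
Step 27. [r1c8∈{2}] r1c8 has the single candidate 2. So r1c8=2.
Step 28. [r3c8∈{8}] r3c8's peers cover all but 8 ⇒ r3c8=8.
Step 29. [r3c9∈{7}] nothing but 7 survives at r3c9, so r3c9=7.
Step 30. [r7c6∈{7}] only 7 remains possible at r7c6, so r7c6=7.
Step 31. [r2c8∈{9}] r2c8 is down to just 9. So r2c8=9.
Step 32. [r4c2∈{5}] r4c2's peers cover all but 5 ⇒ r4c2=5.
Step 33. [r7c2∈{1}] nothing but 1 survives at r7c2, so r7c2=1.
Step 34. [r4c9∈{3}] r4c9's peers cover all but 3, so r4c9=3.
Step 35. [r7c1∈{3}] nothing but 3 survives at r7c1 ⇒ r7c1=3.
Step 36. [r9c2∈{4}] only 4 remains possible at r9c2 ⇒ r9c2=4.
Step 37. [r6c1∈{9}] r6c1 has the single candidate 9 ⇒ r6c1=9.
Step 38. [r1c9∈{5}] nothing but 5 survives at r1c9, so r1c9=5.
Step 39. [r9c7∈{8}] only 8 remains possible at r9c7. So r9c7=8.
Step 40. [r8c1∈{8}] nothing but 8 survives at r8c1 ⇒ r8c1=8.
Step 41. [r5c9∈{6}] nothing but 6 survives at r5c9, so r5c9=6.
Step 42. [r6c3∈{2}] r6c3's peers cover all but 2. So r6c3=2.
Step 43. [r1c3∈{3}] r1c3 is down to just 3. So r1c3=3.
Step 44. [r9c4∈{9}] only 9 remains possible at r9c4, so r9c4=9.
Step 45. [r6c5∈{3}] r6c5 is down to just 3 ⇒ r6c5=3.
Step 46. [r6c2∈{7}] only 7 remains possible at r6c2, so r6c2=7.

Answer: 4 9 3 7 8 6 1 2 5 / 7 8 6 1 2 5 3 9 4 / 5 2 1 3 4 9 6 8 7 / 6 5 8 2 7 1 9 4 3 / 1 3 4 5 9 8 2 7 6 / 9 7 2 6 3 4 5 1 8 / 3 1 9 8 5 7 4 6 2 / 8 6 5 4 1 2 7 3 9 / 2 4 7 9 6 3 8 5 1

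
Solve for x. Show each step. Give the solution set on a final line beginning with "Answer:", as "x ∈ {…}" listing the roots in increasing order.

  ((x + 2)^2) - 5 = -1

Step 1. [((x + 2)^2) - 5 = -1] 5 comes off first (add 5). So sub: (x + 2)^2 = 4.
Step 2. [(x + 2)^2 = 4] √ both sides: 4 ≥ 0 gives two branches ⇒ sqrt: x + 2 = 2 or -2.
Step 3. [x + 2 = 2 or -2] 2 comes off first (subtract 2). So sub: x = 0 or -4.

Answer: x ∈ {-4, 0}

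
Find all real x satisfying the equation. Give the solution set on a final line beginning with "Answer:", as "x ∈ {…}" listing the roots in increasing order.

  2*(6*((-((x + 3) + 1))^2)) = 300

Step 1. [2*(6*((-((x + 3) + 1))^2)) = 300] LHS = 2·(…); ÷2 both sides, so div: 6*((-((x + 3) + 1))^2) = 150.
Step 2. [6*((-((x + 3) + 1))^2) = 150] 6·(inner) — divide through by 6, so div: (-((x + 3) + 1))^2 = 25.
Step 3. [(-((x + 3) + 1))^2 = 25] 25 ≥ 0, LHS is (·)² — take ±√ ⇒ sqrt: -((x + 3) + 1) = 5 or -5.
Step 4. [-((x + 3) + 1) = 5 or -5] LHS negated; negate both sides. So neg: (x + 3) + 1 = -5 or 5.
Step 5. [(x + 3) + 1 = -5 or 5] the outer +1 inverts by subtracting 1. So sub: x + 3 = -6 or 4.
Step 6. [x + 3 = -6 or 4] the outer +3 inverts by subtracting 3 ⇒ sub: x = -9 or 1.

Answer: x ∈ {-9, 1}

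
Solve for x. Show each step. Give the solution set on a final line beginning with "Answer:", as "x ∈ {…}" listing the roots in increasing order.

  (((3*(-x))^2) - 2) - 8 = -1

Step 1. [(((3*(-x))^2) - 2) - 8 = -1] the outer -8 inverts by adding 8 ⇒ sub: ((3*(-x))^2) - 2 = 7.
Step 2. [((3*(-x))^2) - 2 = 7] add 2: x sits inside (… - 2), so sub: (3*(-x))^2 = 9.
Step 3. [(3*(-x))^2 = 9] 9 ≥ 0, LHS is (·)² — take ±√ ⇒ sqrt: 3*(-x) = 3 or -3.
Step 4. [3*(-x) = 3 or -3] leading coefficient 3: divide by 3 ⇒ div: -x = 1 or -1.
Step 5. [-x = 1 or -1] flip signs both sides. So neg: x = -1 or 1.

Answer: x ∈ {-1, 1}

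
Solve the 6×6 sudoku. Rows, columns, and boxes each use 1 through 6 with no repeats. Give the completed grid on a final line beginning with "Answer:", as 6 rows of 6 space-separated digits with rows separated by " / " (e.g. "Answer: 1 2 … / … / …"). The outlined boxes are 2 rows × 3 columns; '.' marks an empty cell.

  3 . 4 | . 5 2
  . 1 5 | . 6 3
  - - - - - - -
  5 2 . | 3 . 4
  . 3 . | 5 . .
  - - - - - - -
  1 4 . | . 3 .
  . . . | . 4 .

Step 1. [r4c6∈{1,6}] box 4 places 6 nowhere but r4c6 ⇒ r4c6=6.
Step 2. [r6c1∈{2,6}] r6c1 is the only open cell in col 1 admitting 6 ⇒ r6c1=6.
Step 3. [r5c3∈{2}] only 2 remains possible at r5c3, so r5c3=2.
Step 4. [r6c6∈{1,5}] in col 6, 1 fits only at r6c6, so r6c6=1.
Step 5. [r4c3∈{1}] r4c3's peers cover all but 1 ⇒ r4c3=1.
Step 6. [r6c3∈{3}] r6c3's peers cover all but 3 ⇒ r6c3=3.
Step 7. [r5c4∈{6}] r5c4 has the single candidate 6, so r5c4=6.
Step 8. [r4c1∈{4}] only 4 remains possible at r4c1, so r4c1=4.
Step 9. [r5c6∈{5}] r5c6's peers cover all but 5 ⇒ r5c6=5.
Step 10. [r6c2∈{5}] r6c2 is down to just 5 ⇒ r6c2=5.
Step 11. [r3c5∈{1}] r3c5's peers cover all but 1, so r3c5=1.
Step 12. [r6c4∈{2}] r6c4 is down to just 2, so r6c4=2.
Step 13. [r1c4∈{1}] r1c4's peers cover all but 1 ⇒ r1c4=1.
Step 14. [r2c4∈{4}] r2c4 has the single candidate 4 ⇒ r2c4=4.
Step 15. [r4c5∈{2}] r4c5's peers cover all but 2. So r4c5=2.
Step 16. [r1c2∈{6}] r1c2 has the single candidate 6, so r1c2=6.
Step 17. [r2c1∈{2}] nothing but 2 survives at r2c1, so r2c1=2.
Step 18. [r3c3∈{6}] r3c3's peers cover all but 6, so r3c3=6.

Answer: 3 6 4 1 5 2 / 2 1 5 4 6 3 / 5 2 6 3 1 4 / 4 3 1 5 2 6 / 1 4 2 6 3 5 / 6 5 3 2 4 1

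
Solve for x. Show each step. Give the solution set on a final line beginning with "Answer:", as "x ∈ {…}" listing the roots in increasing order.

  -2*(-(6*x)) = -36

Step 1. [-2*(-(6*x)) = -36] leading coefficient -2: divide by -2 ⇒ div: -(6*x) = 18.
Step 2. [-(6*x) = 18] leading − — multiply by −1 ⇒ neg: 6*x = -18.
Step 3. [6*x = -18] LHS = 6·(…); ÷6 both sides, so div: x = -3.

Answer: x ∈ {-3}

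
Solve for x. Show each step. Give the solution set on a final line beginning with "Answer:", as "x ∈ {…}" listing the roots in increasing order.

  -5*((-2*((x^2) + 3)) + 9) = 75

Step 1. [-5*((-2*((x^2) + 3)) + 9) = 75] LHS = -5·(…); ÷-5 both sides ⇒ div: (-2*((x^2) + 3)) + 9 = -15.
Step 2. [(-2*((x^2) + 3)) + 9 = -15] +9 is outermost — subtract 9 both sides, so sub: -2*((x^2) + 3) = -24.
Step 3. [-2*((x^2) + 3) = -24] leading coefficient -2: divide by -2. So div: (x^2) + 3 = 12.
Step 4. [(x^2) + 3 = 12] +3 is outermost — subtract 3 both sides ⇒ sub: x^2 = 9.
Step 5. [x^2 = 9] LHS squared, RHS 9 ≥ 0: apply √ (±), so sqrt: x = 3 or -3.

Answer: x ∈ {-3, 3}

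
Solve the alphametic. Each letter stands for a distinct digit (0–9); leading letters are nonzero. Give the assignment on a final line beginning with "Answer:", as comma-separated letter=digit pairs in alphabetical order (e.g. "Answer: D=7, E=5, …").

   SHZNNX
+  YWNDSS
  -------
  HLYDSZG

Step 1. [H] H is the leading digit of a 7-digit sum of two 6-digit numbers; the final carry is exactly 1 ⇒ H=1.
Step 2. [col 1: X + S ≡ G (mod 10)] several values work for X in column 1 (X + S ≡ G (mod 10), carry-in 0); try X=4, so X=4.
Step 3. [col 1: X + S ≡ G (mod 10)] no forcing yet in column 1 (carry-in 0); G=6 is free and consistent — try it. So G=6.
Step 4. [col 1: X + S ≡ G (mod 10)] from column 1 (X=4, G=6, carry-in 0, digits 1,4,6 already taken and all letters distinct): S must equal 2 ⇒ S=2.
Step 5. [col 2: N + S ≡ Z (mod 10)] no forcing yet in column 2 (carry-in 0); Z=5 is free and consistent — try it, so Z=5.
Step 6. [col 2: N + S ≡ Z (mod 10)] from column 2 (S=2, Z=5, carry-in 0, digits 1,2,4,5,6 already taken and all letters distinct): N must equal 3, so N=3.
Step 7. [col 3: N + D ≡ S (mod 10)] column 3: given N=3, S=2, carry-in 0, and digits 1,2,3,4,5,6 already taken and all letters distinct, N+D≡S (mod 10) forces D=9 ⇒ D=9.
Step 8. [col 5: H + W ≡ Y (mod 10)] in column 5 we have H+W≡Y with carry-in 0; given H=1 and digits 1,2,3,4,5,6,9 already taken and all letters distinct, that pins W to 7. So W=7.
Step 9. [col 5: H + W ≡ Y (mod 10)] column 5: given H=1, W=7, carry-in 0, and digits 1,2,3,4,5,6,7,9 already taken and all letters distinct, H+W≡Y (mod 10) forces Y=8. So Y=8.
Step 10. [col 6: S + Y ≡ L (mod 10)] column 6 reads S+Y+carry(0)=L with S=2, Y=8; with digits 1,2,3,4,5,6,7,8,9 already taken and all letters distinct, the only value for L is 0. So L=0.

Answer: D=9, G=6, H=1, L=0, N=3, S=2, W=7, X=4, Y=8, Z=5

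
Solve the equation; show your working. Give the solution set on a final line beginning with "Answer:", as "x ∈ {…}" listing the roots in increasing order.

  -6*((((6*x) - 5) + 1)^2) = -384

Step 1. [-6*((((6*x) - 5) + 1)^2) = -384] divide by the outer -6, so div: (((6*x) - 5) + 1)^2 = 64.
Step 2. [(((6*x) - 5) + 1)^2 = 64] LHS squared, RHS 64 ≥ 0: apply √ (±), so sqrt: ((6*x) - 5) + 1 = 8 or -8.
Step 3. [((6*x) - 5) + 1 = 8 or -8] the outer +1 inverts by subtracting 1 ⇒ sub: (6*x) - 5 = 7 or -9.
Step 4. [(6*x) - 5 = 7 or -9] peel the -5: add 5 from each side ⇒ sub: 6*x = 12 or -4.
Step 5. [6*x = 12 or -4] 6 out front; divide by 6. So div: x = 2 or -2/3.

Answer: x ∈ {-2/3, 2}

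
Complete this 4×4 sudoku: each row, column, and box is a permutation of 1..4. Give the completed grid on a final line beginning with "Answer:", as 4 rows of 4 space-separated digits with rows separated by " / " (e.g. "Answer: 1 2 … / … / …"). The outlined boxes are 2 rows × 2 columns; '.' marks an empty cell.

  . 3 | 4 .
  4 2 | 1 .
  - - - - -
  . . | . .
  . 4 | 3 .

Step 1. [r3c2∈{1}] r3c2 has the single candidate 1 ⇒ r3c2=1.
Step 2. [r3c3∈{2}] r3c3's peers cover all but 2. So r3c3=2.
Step 3. [r1c4∈{2}] nothing but 2 survives at r1c4, so r1c4=2.
Step 4. [r3c4∈{4}] r3c4 is down to just 4 ⇒ r3c4=4.
Step 5. [r4c4∈{1}] only 1 remains possible at r4c4 ⇒ r4c4=1.
Step 6. [r4c1∈{2}] r4c1 is down to just 2, so r4c1=2.
Step 7. [r3c1∈{3}] r3c1 has the single candidate 3. So r3c1=3.
Step 8. [r2c4∈{3}] nothing but 3 survives at r2c4, so r2c4=3.
Step 9. [r1c1∈{1}] r1c1's peers cover all but 1, so r1c1=1.

Answer: 1 3 4 2 / 4 2 1 3 / 3 1 2 4 / 2 4 3 1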